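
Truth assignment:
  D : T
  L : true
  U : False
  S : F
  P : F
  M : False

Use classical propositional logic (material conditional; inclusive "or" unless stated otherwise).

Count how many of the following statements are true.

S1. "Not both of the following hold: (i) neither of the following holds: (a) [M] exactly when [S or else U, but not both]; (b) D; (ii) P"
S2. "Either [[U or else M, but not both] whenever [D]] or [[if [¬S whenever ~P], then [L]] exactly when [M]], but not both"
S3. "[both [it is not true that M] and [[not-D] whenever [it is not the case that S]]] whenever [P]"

2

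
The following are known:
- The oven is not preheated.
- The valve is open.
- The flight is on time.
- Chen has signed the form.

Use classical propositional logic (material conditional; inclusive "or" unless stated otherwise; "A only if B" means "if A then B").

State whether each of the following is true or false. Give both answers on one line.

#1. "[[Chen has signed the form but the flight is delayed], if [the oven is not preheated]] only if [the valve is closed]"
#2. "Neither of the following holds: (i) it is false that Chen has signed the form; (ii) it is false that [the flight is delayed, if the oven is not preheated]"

#1 true, #2 false

Let W = "the oven is preheated" (F), R = "Chen has signed the form" (T), H = "the flight is delayed" (F), N = "the valve is open" (T).

#1: In symbols: (¬W → (R ∧ H)) → ¬N

¬W = ¬F = T
R ∧ H = T ∧ F = F
¬W → (R ∧ H) = T → F = F
¬N = ¬T = F
(¬W → (R ∧ H)) → ¬N = F → F = T
So #1 is true.

#2: In symbols: ¬R ↓ ¬(¬W → H)

¬R = ¬T = F
¬W = ¬F = T
¬W → H = T → F = F
¬(¬W → H) = ¬F = T
¬R ↓ ¬(¬W → H) = F ↓ T = F
So #2 is false.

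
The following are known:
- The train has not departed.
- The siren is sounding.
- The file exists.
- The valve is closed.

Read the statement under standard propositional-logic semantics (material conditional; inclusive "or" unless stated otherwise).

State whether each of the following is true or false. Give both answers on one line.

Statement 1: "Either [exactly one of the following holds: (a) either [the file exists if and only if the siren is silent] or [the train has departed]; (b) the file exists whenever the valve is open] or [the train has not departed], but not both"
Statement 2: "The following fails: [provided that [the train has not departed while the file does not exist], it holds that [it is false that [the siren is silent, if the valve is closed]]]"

Let N = "the file exists" (True), S = "the siren is sounding" (True), V = "the train has departed" (False), W = "the valve is open" (False).

Statement 1: In symbols: (((N iff not S) or V) xor (W -> N)) xor not V

not S = not True = False
N iff not S = True iff False = False
(N iff not S) or V = False or False = False
W -> N = False -> True = True
((N iff not S) or V) xor (W -> N) = False xor True = True
not V = not False = True
(((N iff not S) or V) xor (W -> N)) xor not V = True xor True = False
Hence Statement 1 is false.

Statement 2: Formalization: not ((not V and not N) -> not (not W -> not S))

not V = not False = True
not N = not True = False
not V and not N = True and False = False
not W = not False = True
not S = not True = False
not W -> not S = True -> False = False
not (not W -> not S) = not False = True
(not V and not N) -> not (not W -> not S) = False -> True = True
not ((not V and not N) -> not (not W -> not S)) = not True = False
Thus Statement 2 is false.

Statement 1 False, Statement 2 False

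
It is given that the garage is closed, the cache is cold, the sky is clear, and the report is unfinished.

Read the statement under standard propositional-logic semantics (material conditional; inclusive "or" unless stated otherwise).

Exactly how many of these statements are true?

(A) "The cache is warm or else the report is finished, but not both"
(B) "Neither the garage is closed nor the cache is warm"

Let D = "the cache is warm" (F), U = "the report is finished" (F), S = "the garage is closed" (T).

(A): This is D xor U.

D xor U = F xor F = F
So (A) is false.

(B): This is S nor D.

S nor D = T nor F = F
So (B) is false.

True statements: 0 (none).

0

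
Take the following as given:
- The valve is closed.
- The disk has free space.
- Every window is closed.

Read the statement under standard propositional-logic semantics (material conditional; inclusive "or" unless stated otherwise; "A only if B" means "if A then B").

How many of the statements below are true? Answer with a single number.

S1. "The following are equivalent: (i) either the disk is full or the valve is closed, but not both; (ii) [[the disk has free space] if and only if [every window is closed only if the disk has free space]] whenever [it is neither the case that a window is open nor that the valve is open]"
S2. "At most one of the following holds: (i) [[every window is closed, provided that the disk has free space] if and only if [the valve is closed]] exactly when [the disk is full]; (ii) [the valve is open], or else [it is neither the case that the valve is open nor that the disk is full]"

Let H = "the disk is full" (F), M = "the valve is open" (F), S = "a window is open" (F).

S1: In symbols: (H ⊕ ¬M) ↔ ((S ↓ M) → (¬H ↔ (¬S → ¬H)))

¬M = ¬F = T
H ⊕ ¬M = F ⊕ T = T
S ↓ M = F ↓ F = T
¬H = ¬F = T
¬S = ¬F = T
¬H = ¬F = T
¬S → ¬H = T → T = T
¬H ↔ (¬S → ¬H) = T ↔ T = T
(S ↓ M) → (¬H ↔ (¬S → ¬H)) = T → T = T
(H ⊕ ¬M) ↔ ((S ↓ M) → (¬H ↔ (¬S → ¬H))) = T ↔ T = T
Thus S1 is true.

S2: Parsed as (((¬H → ¬S) ↔ ¬M) ↔ H) ↑ (M ∨ (M ↓ H))

¬H = ¬F = T
¬S = ¬F = T
¬H → ¬S = T → T = T
¬M = ¬F = T
(¬H → ¬S) ↔ ¬M = T ↔ T = T
((¬H → ¬S) ↔ ¬M) ↔ H = T ↔ F = F
M ↓ H = F ↓ F = T
M ∨ (M ↓ H) = F ∨ T = T
(((¬H → ¬S) ↔ ¬M) ↔ H) ↑ (M ∨ (M ↓ H)) = F ↑ T = T
So S2 is true.

True statements: 2 (S1, S2).

2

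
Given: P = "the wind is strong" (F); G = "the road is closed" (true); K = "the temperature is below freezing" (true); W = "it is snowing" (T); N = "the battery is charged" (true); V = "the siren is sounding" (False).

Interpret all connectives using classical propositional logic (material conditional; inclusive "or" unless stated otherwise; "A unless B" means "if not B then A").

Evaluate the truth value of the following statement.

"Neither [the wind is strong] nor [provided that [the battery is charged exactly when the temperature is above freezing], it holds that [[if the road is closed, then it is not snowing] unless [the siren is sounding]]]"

False.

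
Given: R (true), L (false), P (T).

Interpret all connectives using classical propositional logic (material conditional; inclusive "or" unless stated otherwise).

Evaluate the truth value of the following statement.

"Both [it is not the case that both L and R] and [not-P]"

Parsed as (L nand R) and not P

L nand R = False nand True = True
not P = not True = False
(L nand R) and not P = True and False = False

The statement is false.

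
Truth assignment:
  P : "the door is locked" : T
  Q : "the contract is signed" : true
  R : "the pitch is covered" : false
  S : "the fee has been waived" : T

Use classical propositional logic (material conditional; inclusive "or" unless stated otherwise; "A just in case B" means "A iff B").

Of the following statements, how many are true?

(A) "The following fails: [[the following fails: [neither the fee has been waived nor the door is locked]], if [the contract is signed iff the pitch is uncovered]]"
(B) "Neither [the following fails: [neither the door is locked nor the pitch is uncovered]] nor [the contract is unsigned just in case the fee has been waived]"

(A): Formalization: ~((Q <-> ~R) -> ~(S nor P))

~R = ~F = T
Q <-> ~R = T <-> T = T
S nor P = T nor T = F
~(S nor P) = ~F = T
(Q <-> ~R) -> ~(S nor P) = T -> T = T
~((Q <-> ~R) -> ~(S nor P)) = ~T = F
So (A) is false.

(B): Parsed as ~(P nor ~R) nor (~Q <-> S)

~R = ~F = T
P nor ~R = T nor T = F
~(P nor ~R) = ~F = T
~Q = ~T = F
~Q <-> S = F <-> T = F
~(P nor ~R) nor (~Q <-> S) = T nor F = F
Hence (B) is false.

Count: 0.

0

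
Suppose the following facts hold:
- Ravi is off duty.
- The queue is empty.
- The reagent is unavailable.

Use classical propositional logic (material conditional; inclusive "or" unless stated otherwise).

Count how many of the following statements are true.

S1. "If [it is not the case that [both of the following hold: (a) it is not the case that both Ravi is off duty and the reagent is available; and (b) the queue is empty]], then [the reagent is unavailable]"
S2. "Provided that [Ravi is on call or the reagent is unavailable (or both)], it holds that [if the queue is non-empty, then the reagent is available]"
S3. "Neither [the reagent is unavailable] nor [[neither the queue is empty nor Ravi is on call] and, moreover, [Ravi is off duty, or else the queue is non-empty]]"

2

Let H = "Ravi is on call" (F), N = "the reagent is available" (F), M = "the queue is empty" (T).

S1: Formalization: ¬((¬H ↑ N) ∧ M) → ¬N

¬H = ¬F = T
¬H ↑ N = T ↑ F = T
(¬H ↑ N) ∧ M = T ∧ T = T
¬((¬H ↑ N) ∧ M) = ¬T = F
¬N = ¬F = T
¬((¬H ↑ N) ∧ M) → ¬N = F → T = T
Hence S1 is true.

S2: This is (H ∨ ¬N) → (¬M → N).

¬N = ¬F = T
H ∨ ¬N = F ∨ T = T
¬M = ¬T = F
¬M → N = F → F = T
(H ∨ ¬N) → (¬M → N) = T → T = T
So S2 is true.

S3: Formalization: ¬N ↓ ((M ↓ H) ∧ (¬H ∨ ¬M))

¬N = ¬F = T
M ↓ H = T ↓ F = F
¬H = ¬F = T
¬M = ¬T = F
¬H ∨ ¬M = T ∨ F = T
(M ↓ H) ∧ (¬H ∨ ¬M) = F ∧ T = F
¬N ↓ ((M ↓ H) ∧ (¬H ∨ ¬M)) = T ↓ F = F
Thus S3 is false.

2 of the 3 statements are true (S1, S2).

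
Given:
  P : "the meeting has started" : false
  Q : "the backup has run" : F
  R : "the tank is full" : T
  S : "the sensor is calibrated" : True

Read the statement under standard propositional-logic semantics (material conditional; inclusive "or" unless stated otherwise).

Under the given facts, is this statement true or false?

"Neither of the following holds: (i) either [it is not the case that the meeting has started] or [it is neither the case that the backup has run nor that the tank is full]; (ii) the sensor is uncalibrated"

The statement is false.

Parsed as (¬P ∨ (Q ↓ R)) ↓ ¬S

¬P = ¬F = T
Q ↓ R = F ↓ T = F
¬P ∨ (Q ↓ R) = T ∨ F = T
¬S = ¬T = F
(¬P ∨ (Q ↓ R)) ↓ ¬S = T ↓ F = F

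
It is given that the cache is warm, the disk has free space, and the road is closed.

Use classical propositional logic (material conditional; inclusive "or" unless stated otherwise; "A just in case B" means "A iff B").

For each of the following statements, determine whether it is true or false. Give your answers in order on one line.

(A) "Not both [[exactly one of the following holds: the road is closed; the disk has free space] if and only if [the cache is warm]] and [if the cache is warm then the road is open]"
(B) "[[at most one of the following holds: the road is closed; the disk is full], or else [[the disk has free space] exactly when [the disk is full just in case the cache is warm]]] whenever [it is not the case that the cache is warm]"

(A) T, (B) T

Let R = "the road is closed" (T), Q = "the disk is full" (F), P = "the cache is warm" (T).

(A): In symbols: ((R ⊕ ¬Q) ↔ P) ↑ (P → ¬R)

¬Q = ¬F = T
R ⊕ ¬Q = T ⊕ T = F
(R ⊕ ¬Q) ↔ P = F ↔ T = F
¬R = ¬T = F
P → ¬R = T → F = F
((R ⊕ ¬Q) ↔ P) ↑ (P → ¬R) = F ↑ F = T
Hence (A) is true.

(B): Parsed as ¬P → ((R ↑ Q) ∨ (¬Q ↔ (Q ↔ P)))

¬P = ¬T = F
R ↑ Q = T ↑ F = T
¬Q = ¬F = T
Q ↔ P = F ↔ T = F
¬Q ↔ (Q ↔ P) = T ↔ F = F
(R ↑ Q) ∨ (¬Q ↔ (Q ↔ P)) = T ∨ F = T
¬P → ((R ↑ Q) ∨ (¬Q ↔ (Q ↔ P))) = F → T = T
Hence (B) is true.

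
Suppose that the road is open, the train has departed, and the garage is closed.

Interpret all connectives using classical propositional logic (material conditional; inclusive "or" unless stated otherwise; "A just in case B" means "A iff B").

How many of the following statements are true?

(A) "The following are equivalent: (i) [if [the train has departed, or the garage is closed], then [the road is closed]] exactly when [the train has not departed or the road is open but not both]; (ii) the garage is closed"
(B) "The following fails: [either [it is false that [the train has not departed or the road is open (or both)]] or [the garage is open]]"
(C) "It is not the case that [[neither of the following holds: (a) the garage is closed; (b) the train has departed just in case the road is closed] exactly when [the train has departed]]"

2

Let K = "the train has departed" (True), S = "the garage is closed" (True), D = "the road is closed" (False).

(A): In symbols: (((K or S) -> D) iff (not K xor not D)) iff S

K or S = True or True = True
(K or S) -> D = True -> False = False
not K = not True = False
not D = not False = True
not K xor not D = False xor True = True
((K or S) -> D) iff (not K xor not D) = False iff True = False
(((K or S) -> D) iff (not K xor not D)) iff S = False iff True = False
So (A) is false.

(B): This is not (not (not K or not D) or not S).

not K = not True = False
not D = not False = True
not K or not D = False or True = True
not (not K or not D) = not True = False
not S = not True = False
not (not K or not D) or not S = False or False = False
not (not (not K or not D) or not S) = not False = True
So (B) is true.

(C): This is not ((S nor (K iff D)) iff K).

K iff D = True iff False = False
S nor (K iff D) = True nor False = False
(S nor (K iff D)) iff K = False iff True = False
not ((S nor (K iff D)) iff K) = not False = True
Thus (C) is true.

Count: 2.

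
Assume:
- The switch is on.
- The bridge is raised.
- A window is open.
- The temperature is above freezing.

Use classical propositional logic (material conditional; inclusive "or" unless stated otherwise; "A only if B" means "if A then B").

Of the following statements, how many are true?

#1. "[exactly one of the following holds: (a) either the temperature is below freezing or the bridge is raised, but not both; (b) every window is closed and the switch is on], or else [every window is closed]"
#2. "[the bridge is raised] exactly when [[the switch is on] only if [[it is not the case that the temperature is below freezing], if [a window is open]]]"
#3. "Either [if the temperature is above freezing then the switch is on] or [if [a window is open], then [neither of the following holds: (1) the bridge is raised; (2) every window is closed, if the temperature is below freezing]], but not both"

Let U = "the temperature is below freezing" (False), K = "the bridge is raised" (True), R = "a window is open" (True), D = "the switch is on" (True).

#1: Formalization: ((U xor K) xor (not R and D)) or not R

U xor K = False xor True = True
not R = not True = False
not R and D = False and True = False
(U xor K) xor (not R and D) = True xor False = True
not R = not True = False
((U xor K) xor (not R and D)) or not R = True or False = True
Hence #1 is true.

#2: This is K iff (D -> (R -> not U)).

not U = not False = True
R -> not U = True -> True = True
D -> (R -> not U) = True -> True = True
K iff (D -> (R -> not U)) = True iff True = True
So #2 is true.

#3: Parsed as (not U -> D) xor (R -> (K nor (U -> not R)))

not U = not False = True
not U -> D = True -> True = True
not R = not True = False
U -> not R = False -> False = True
K nor (U -> not R) = True nor True = False
R -> (K nor (U -> not R)) = True -> False = False
(not U -> D) xor (R -> (K nor (U -> not R))) = True xor False = True
Thus #3 is true.

Count: 3.

3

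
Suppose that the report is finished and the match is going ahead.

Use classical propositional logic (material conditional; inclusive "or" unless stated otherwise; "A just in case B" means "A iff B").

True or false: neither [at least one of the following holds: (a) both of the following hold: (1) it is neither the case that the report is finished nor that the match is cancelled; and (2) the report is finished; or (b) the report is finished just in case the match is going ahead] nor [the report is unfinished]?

Let P = "the report is finished" (T), Q = "the match is cancelled" (F).
Formalization: (((P ↓ Q) ∧ P) ∨ (P ↔ ¬Q)) ↓ ¬P

P ↓ Q = T ↓ F = F
(P ↓ Q) ∧ P = F ∧ T = F
¬Q = ¬F = T
P ↔ ¬Q = T ↔ T = T
((P ↓ Q) ∧ P) ∨ (P ↔ ¬Q) = F ∨ T = T
¬P = ¬T = F
(((P ↓ Q) ∧ P) ∨ (P ↔ ¬Q)) ↓ ¬P = T ↓ F = F

False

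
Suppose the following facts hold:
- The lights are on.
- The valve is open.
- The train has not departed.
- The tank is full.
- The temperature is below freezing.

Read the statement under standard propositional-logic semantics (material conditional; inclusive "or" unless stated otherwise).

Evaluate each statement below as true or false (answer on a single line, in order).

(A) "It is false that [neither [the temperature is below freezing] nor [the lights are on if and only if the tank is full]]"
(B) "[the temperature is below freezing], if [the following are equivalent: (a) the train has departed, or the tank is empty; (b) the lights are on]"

Let U = "the temperature is below freezing" (T), P = "the lights are on" (T), S = "the tank is full" (T), R = "the train has departed" (F).

(A): Parsed as ¬(U ↓ (P ↔ S))

P ↔ S = T ↔ T = T
U ↓ (P ↔ S) = T ↓ T = F
¬(U ↓ (P ↔ S)) = ¬F = T
Thus (A) is true.

(B): Parsed as ((R ∨ ¬S) ↔ P) → U

¬S = ¬T = F
R ∨ ¬S = F ∨ F = F
(R ∨ ¬S) ↔ P = F ↔ T = F
((R ∨ ¬S) ↔ P) → U = F → T = T
Hence (B) is true.

(A) T / (B) T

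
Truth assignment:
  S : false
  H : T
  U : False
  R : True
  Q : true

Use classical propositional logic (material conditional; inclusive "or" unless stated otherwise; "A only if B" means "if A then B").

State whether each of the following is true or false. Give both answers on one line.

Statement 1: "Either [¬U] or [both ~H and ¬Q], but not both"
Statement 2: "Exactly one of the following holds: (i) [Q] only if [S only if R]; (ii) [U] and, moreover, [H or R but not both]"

Statement 1: This is not U xor (not H and not Q).

not U = not False = True
not H = not True = False
not Q = not True = False
not H and not Q = False and False = False
not U xor (not H and not Q) = True xor False = True
Hence Statement 1 is true.

Statement 2: This is (Q -> (S -> R)) xor (U and (H xor R)).

S -> R = False -> True = True
Q -> (S -> R) = True -> True = True
H xor R = True xor True = False
U and (H xor R) = False and False = False
(Q -> (S -> R)) xor (U and (H xor R)) = True xor False = True
Hence Statement 2 is true.

Statement 1 T; Statement 2 T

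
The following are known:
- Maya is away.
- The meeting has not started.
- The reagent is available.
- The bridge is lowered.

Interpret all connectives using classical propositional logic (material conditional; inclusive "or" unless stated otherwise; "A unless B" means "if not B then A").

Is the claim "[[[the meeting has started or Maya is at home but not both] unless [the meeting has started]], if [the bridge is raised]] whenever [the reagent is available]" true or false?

Let R = "the reagent is available" (T), S = "the bridge is raised" (F), Q = "the meeting has started" (F), P = "Maya is at home" (F).
Formalization: R → (S → ((Q ⊕ P) ∨ Q))

Q ⊕ P = F ⊕ F = F
(Q ⊕ P) ∨ Q = F ∨ F = F
S → ((Q ⊕ P) ∨ Q) = F → F = T
R → (S → ((Q ⊕ P) ∨ Q)) = T → T = T

True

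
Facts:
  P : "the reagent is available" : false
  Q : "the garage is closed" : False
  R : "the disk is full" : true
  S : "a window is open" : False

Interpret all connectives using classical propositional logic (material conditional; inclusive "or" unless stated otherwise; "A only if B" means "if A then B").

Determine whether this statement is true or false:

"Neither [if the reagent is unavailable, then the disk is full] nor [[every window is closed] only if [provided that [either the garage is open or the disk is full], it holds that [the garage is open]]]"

false

Values: P=F, R=T, S=F, Q=F.
Formalization: (¬P → R) ↓ (¬S → ((¬Q ∨ R) → ¬Q))

¬P = ¬F = T
¬P → R = T → T = T
¬S = ¬F = T
¬Q = ¬F = T
¬Q ∨ R = T ∨ T = T
¬Q = ¬F = T
(¬Q ∨ R) → ¬Q = T → T = T
¬S → ((¬Q ∨ R) → ¬Q) = T → T = T
(¬P → R) ↓ (¬S → ((¬Q ∨ R) → ¬Q)) = T ↓ T = F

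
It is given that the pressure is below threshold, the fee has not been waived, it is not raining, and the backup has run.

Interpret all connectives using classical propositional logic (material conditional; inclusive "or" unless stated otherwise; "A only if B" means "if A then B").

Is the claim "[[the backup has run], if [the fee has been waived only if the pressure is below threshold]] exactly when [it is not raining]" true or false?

True.

Let S = "the fee has been waived" (F), D = "the pressure is above threshold" (F), P = "the backup has run" (T), K = "it is raining" (F).
In symbols: ((S → ¬D) → P) ↔ ¬K

¬D = ¬F = T
S → ¬D = F → T = T
(S → ¬D) → P = T → T = T
¬K = ¬F = T
((S → ¬D) → P) ↔ ¬K = T ↔ T = T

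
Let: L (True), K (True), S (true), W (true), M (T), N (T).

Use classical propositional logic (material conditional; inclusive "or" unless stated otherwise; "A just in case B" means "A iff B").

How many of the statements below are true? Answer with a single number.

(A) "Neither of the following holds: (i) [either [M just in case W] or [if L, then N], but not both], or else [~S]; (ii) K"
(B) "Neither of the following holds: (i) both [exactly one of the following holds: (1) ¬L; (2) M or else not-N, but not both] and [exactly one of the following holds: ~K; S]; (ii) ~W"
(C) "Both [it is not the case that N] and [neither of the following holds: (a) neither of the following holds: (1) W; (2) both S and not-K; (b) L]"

(A): In symbols: (((M iff W) xor (L -> N)) or not S) nor K

M iff W = True iff True = True
L -> N = True -> True = True
(M iff W) xor (L -> N) = True xor True = False
not S = not True = False
((M iff W) xor (L -> N)) or not S = False or False = False
(((M iff W) xor (L -> N)) or not S) nor K = False nor True = False
So (A) is false.

(B): This is ((not L xor (M xor not N)) and (not K xor S)) nor not W.

not L = not True = False
not N = not True = False
M xor not N = True xor False = True
not L xor (M xor not N) = False xor True = True
not K = not True = False
not K xor S = False xor True = True
(not L xor (M xor not N)) and (not K xor S) = True and True = True
not W = not True = False
((not L xor (M xor not N)) and (not K xor S)) nor not W = True nor False = False
Thus (B) is false.

(C): This is not N and ((W nor (S and not K)) nor L).

not N = not True = False
not K = not True = False
S and not K = True and False = False
W nor (S and not K) = True nor False = False
(W nor (S and not K)) nor L = False nor True = False
not N and ((W nor (S and not K)) nor L) = False and False = False
Hence (C) is false.

True statements: 0 (none).

0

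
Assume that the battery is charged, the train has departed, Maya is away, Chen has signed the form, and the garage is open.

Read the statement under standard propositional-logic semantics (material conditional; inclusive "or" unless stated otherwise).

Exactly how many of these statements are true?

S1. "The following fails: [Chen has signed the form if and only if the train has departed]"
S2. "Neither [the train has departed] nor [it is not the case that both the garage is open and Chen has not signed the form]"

Let V = "Chen has signed the form" (T), K = "the train has departed" (T), Q = "the garage is closed" (F).

S1: This is ~(V <-> K).

V <-> K = T <-> T = T
~(V <-> K) = ~T = F
Thus S1 is false.

S2: Parsed as K nor (~Q nand ~V)

~Q = ~F = T
~V = ~T = F
~Q nand ~V = T nand F = T
K nor (~Q nand ~V) = T nor T = F
Hence S2 is false.

True statements: 0 (none).

0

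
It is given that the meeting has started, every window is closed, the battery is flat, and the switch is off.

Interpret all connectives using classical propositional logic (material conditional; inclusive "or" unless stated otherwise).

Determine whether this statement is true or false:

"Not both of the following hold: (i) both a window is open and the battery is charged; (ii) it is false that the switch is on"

Let Q = "a window is open" (F), R = "the battery is charged" (F), S = "the switch is on" (F).
This is (Q & R) nand ~S.

Q & R = F & F = F
~S = ~F = T
(Q & R) nand ~S = F nand T = T

True.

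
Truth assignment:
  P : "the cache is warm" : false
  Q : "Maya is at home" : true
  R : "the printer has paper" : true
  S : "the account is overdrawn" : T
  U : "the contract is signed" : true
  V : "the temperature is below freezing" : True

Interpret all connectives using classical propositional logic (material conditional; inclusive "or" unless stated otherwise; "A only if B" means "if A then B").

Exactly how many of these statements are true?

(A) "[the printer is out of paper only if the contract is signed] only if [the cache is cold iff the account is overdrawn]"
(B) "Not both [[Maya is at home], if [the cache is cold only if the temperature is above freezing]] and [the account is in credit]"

2

(A): In symbols: (not R -> U) -> (not P iff S)

not R = not True = False
not R -> U = False -> True = True
not P = not False = True
not P iff S = True iff True = True
(not R -> U) -> (not P iff S) = True -> True = True
So (A) is true.

(B): Formalization: ((not P -> not V) -> Q) nand not S

not P = not False = True
not V = not True = False
not P -> not V = True -> False = False
(not P -> not V) -> Q = False -> True = True
not S = not True = False
((not P -> not V) -> Q) nand not S = True nand False = True
Hence (B) is true.

True statements: 2 ((A), (B)).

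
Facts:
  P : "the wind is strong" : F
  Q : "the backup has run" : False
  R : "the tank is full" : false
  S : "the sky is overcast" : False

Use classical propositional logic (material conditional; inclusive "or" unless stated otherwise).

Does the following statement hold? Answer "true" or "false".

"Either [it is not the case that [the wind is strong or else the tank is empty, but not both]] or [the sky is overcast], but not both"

Formalization: not (P xor not R) xor S

not R = not False = True
P xor not R = False xor True = True
not (P xor not R) = not True = False
not (P xor not R) xor S = False xor False = False

false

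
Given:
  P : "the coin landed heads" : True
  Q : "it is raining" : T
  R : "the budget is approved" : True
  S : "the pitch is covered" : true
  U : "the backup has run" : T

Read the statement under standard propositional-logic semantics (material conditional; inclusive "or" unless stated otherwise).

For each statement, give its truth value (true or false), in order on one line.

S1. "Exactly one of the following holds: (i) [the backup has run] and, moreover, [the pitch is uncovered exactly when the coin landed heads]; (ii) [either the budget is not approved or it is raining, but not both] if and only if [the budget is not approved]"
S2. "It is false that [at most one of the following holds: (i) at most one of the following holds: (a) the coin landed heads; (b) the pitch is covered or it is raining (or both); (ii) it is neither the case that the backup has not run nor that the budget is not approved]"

S1 False / S2 False

S1: In symbols: (U ∧ (¬S ↔ P)) ⊕ ((¬R ⊕ Q) ↔ ¬R)

¬S = ¬T = F
¬S ↔ P = F ↔ T = F
U ∧ (¬S ↔ P) = T ∧ F = F
¬R = ¬T = F
¬R ⊕ Q = F ⊕ T = T
¬R = ¬T = F
(¬R ⊕ Q) ↔ ¬R = T ↔ F = F
(U ∧ (¬S ↔ P)) ⊕ ((¬R ⊕ Q) ↔ ¬R) = F ⊕ F = F
Hence S1 is false.

S2: This is ¬((P ↑ (S ∨ Q)) ↑ (¬U ↓ ¬R)).

S ∨ Q = T ∨ T = T
P ↑ (S ∨ Q) = T ↑ T = F
¬U = ¬T = F
¬R = ¬T = F
¬U ↓ ¬R = F ↓ F = T
(P ↑ (S ∨ Q)) ↑ (¬U ↓ ¬R) = F ↑ T = T
¬((P ↑ (S ∨ Q)) ↑ (¬U ↓ ¬R)) = ¬T = F
Thus S2 is false.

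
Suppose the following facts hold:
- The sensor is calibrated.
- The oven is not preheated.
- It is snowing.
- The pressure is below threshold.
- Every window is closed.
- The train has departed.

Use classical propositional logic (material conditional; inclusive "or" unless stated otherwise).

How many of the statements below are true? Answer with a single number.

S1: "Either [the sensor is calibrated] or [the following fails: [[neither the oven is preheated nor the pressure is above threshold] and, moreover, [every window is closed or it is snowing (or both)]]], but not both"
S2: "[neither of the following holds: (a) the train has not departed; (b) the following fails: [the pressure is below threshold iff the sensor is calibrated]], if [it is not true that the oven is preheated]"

Let P = "the sensor is calibrated" (T), Q = "the oven is preheated" (F), S = "the pressure is above threshold" (F), U = "a window is open" (F), R = "it is snowing" (T), V = "the train has departed" (T).

S1: In symbols: P xor ~((Q nor S) & (~U | R))

Q nor S = F nor F = T
~U = ~F = T
~U | R = T | T = T
(Q nor S) & (~U | R) = T & T = T
~((Q nor S) & (~U | R)) = ~T = F
P xor ~((Q nor S) & (~U | R)) = T xor F = T
Hence S1 is true.

S2: Parsed as ~Q -> (~V nor ~(~S <-> P))

~Q = ~F = T
~V = ~T = F
~S = ~F = T
~S <-> P = T <-> T = T
~(~S <-> P) = ~T = F
~V nor ~(~S <-> P) = F nor F = T
~Q -> (~V nor ~(~S <-> P)) = T -> T = T
Hence S2 is true.

Count: 2.

2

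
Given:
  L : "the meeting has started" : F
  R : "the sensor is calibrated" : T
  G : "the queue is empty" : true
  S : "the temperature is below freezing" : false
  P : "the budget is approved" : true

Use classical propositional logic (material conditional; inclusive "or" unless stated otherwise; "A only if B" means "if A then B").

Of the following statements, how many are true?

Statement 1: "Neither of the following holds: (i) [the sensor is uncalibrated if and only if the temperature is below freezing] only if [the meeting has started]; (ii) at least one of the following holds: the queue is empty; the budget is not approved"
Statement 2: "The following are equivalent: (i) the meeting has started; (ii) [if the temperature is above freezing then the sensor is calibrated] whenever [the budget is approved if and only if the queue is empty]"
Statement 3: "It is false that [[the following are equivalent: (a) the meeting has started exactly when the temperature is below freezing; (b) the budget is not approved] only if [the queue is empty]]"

Statement 1: In symbols: ((¬R ↔ S) → L) ↓ (G ∨ ¬P)

¬R = ¬T = F
¬R ↔ S = F ↔ F = T
(¬R ↔ S) → L = T → F = F
¬P = ¬T = F
G ∨ ¬P = T ∨ F = T
((¬R ↔ S) → L) ↓ (G ∨ ¬P) = F ↓ T = F
So Statement 1 is false.

Statement 2: Formalization: L ↔ ((P ↔ G) → (¬S → R))

P ↔ G = T ↔ T = T
¬S = ¬F = T
¬S → R = T → T = T
(P ↔ G) → (¬S → R) = T → T = T
L ↔ ((P ↔ G) → (¬S → R)) = F ↔ T = F
Thus Statement 2 is false.

Statement 3: Parsed as ¬(((L ↔ S) ↔ ¬P) → G)

L ↔ S = F ↔ F = T
¬P = ¬T = F
(L ↔ S) ↔ ¬P = T ↔ F = F
((L ↔ S) ↔ ¬P) → G = F → T = T
¬(((L ↔ S) ↔ ¬P) → G) = ¬T = F
Thus Statement 3 is false.

Count: 0.

0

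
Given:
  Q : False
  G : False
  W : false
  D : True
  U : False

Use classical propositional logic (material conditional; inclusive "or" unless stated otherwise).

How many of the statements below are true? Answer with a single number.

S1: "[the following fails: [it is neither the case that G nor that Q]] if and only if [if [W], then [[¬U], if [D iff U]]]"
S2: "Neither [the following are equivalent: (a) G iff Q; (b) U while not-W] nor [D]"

S1: In symbols: ¬(G ↓ Q) ↔ (W → ((D ↔ U) → ¬U))

G ↓ Q = F ↓ F = T
¬(G ↓ Q) = ¬T = F
D ↔ U = T ↔ F = F
¬U = ¬F = T
(D ↔ U) → ¬U = F → T = T
W → ((D ↔ U) → ¬U) = F → T = T
¬(G ↓ Q) ↔ (W → ((D ↔ U) → ¬U)) = F ↔ T = F
Hence S1 is false.

S2: In symbols: ((G ↔ Q) ↔ (U ∧ ¬W)) ↓ D

G ↔ Q = F ↔ F = T
¬W = ¬F = T
U ∧ ¬W = F ∧ T = F
(G ↔ Q) ↔ (U ∧ ¬W) = T ↔ F = F
((G ↔ Q) ↔ (U ∧ ¬W)) ↓ D = F ↓ T = F
Hence S2 is false.

Count: 0.

0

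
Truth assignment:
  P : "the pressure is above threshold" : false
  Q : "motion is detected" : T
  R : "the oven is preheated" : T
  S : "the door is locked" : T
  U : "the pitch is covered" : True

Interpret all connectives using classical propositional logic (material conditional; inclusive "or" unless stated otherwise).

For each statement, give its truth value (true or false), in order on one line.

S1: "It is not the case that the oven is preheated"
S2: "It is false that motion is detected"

S1 False; S2 False

S1: This is ¬R.

¬R = ¬T = F
Hence S1 is false.

S2: Parsed as ¬Q

¬Q = ¬T = F
So S2 is false.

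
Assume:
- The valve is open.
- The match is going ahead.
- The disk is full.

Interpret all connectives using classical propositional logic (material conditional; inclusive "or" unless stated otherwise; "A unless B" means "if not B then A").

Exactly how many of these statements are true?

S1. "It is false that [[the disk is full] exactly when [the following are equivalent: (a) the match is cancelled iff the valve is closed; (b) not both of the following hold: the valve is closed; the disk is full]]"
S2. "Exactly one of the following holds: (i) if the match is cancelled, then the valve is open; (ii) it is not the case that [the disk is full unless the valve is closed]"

1

Let S = "the disk is full" (True), W = "the match is cancelled" (False), V = "the valve is open" (True).

S1: This is not (S iff ((W iff not V) iff (not V nand S))).

not V = not True = False
W iff not V = False iff False = True
not V = not True = False
not V nand S = False nand True = True
(W iff not V) iff (not V nand S) = True iff True = True
S iff ((W iff not V) iff (not V nand S)) = True iff True = True
not (S iff ((W iff not V) iff (not V nand S))) = not True = False
Hence S1 is false.

S2: This is (W -> V) xor not (S or not V).

W -> V = False -> True = True
not V = not True = False
S or not V = True or False = True
not (S or not V) = not True = False
(W -> V) xor not (S or not V) = True xor False = True
Thus S2 is true.

Count: 1.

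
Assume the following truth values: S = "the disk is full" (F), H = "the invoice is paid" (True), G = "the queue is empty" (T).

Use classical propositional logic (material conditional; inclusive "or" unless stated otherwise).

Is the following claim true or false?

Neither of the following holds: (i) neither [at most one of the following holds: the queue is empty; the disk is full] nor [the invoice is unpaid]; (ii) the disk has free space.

False.

Values: G=T, S=F, H=T.
Formalization: ((G nand S) nor ~H) nor ~S

G nand S = T nand F = T
~H = ~T = F
(G nand S) nor ~H = T nor F = F
~S = ~F = T
((G nand S) nor ~H) nor ~S = F nor T = F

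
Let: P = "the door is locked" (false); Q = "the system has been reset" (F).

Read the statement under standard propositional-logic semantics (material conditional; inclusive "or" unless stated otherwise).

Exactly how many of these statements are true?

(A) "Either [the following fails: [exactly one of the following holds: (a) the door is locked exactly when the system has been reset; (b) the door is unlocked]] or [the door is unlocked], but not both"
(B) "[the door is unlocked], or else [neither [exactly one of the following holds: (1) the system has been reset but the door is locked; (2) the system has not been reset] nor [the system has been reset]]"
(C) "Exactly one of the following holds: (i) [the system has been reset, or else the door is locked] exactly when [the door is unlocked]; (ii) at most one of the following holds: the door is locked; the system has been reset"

(A): Formalization: not ((P iff Q) xor not P) xor not P

P iff Q = False iff False = True
not P = not False = True
(P iff Q) xor not P = True xor True = False
not ((P iff Q) xor not P) = not False = True
not P = not False = True
not ((P iff Q) xor not P) xor not P = True xor True = False
Hence (A) is false.

(B): Formalization: not P or (((Q and P) xor not Q) nor Q)

not P = not False = True
Q and P = False and False = False
not Q = not False = True
(Q and P) xor not Q = False xor True = True
((Q and P) xor not Q) nor Q = True nor False = False
not P or (((Q and P) xor not Q) nor Q) = True or False = True
Hence (B) is true.

(C): This is ((Q or P) iff not P) xor (P nand Q).

Q or P = False or False = False
not P = not False = True
(Q or P) iff not P = False iff True = False
P nand Q = False nand False = True
((Q or P) iff not P) xor (P nand Q) = False xor True = True
So (C) is true.

True statements: 2.

2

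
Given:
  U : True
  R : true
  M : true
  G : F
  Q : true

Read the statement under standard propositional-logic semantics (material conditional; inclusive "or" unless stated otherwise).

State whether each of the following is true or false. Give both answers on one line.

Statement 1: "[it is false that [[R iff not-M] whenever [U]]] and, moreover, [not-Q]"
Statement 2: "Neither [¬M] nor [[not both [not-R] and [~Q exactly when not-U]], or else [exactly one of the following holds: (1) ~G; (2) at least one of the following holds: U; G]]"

Statement 1 False / Statement 2 False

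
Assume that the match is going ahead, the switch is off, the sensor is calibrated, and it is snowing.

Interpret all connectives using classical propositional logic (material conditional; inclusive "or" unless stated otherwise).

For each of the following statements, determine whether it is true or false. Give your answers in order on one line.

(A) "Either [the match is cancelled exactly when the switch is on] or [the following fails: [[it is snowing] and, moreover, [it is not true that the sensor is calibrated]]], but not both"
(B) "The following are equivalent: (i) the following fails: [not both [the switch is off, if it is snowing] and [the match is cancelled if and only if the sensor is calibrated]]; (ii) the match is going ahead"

(A) False; (B) False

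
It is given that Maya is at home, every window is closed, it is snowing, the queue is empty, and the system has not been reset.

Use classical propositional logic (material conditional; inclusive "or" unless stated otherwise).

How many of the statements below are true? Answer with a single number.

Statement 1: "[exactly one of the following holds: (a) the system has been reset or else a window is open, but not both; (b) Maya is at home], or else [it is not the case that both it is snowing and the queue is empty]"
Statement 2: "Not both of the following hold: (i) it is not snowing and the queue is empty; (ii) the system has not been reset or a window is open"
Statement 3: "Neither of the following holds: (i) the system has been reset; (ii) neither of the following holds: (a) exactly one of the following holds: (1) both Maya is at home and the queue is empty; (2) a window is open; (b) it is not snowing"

Let U = "the system has been reset" (F), Q = "a window is open" (F), P = "Maya is at home" (T), R = "it is snowing" (T), S = "the queue is empty" (T).

Statement 1: This is ((U xor Q) xor P) | (R nand S).

U xor Q = F xor F = F
(U xor Q) xor P = F xor T = T
R nand S = T nand T = F
((U xor Q) xor P) | (R nand S) = T | F = T
So Statement 1 is true.

Statement 2: Parsed as (~R & S) nand (~U | Q)

~R = ~T = F
~R & S = F & T = F
~U = ~F = T
~U | Q = T | F = T
(~R & S) nand (~U | Q) = F nand T = T
So Statement 2 is true.

Statement 3: Parsed as U nor (((P & S) xor Q) nor ~R)

P & S = T & T = T
(P & S) xor Q = T xor F = T
~R = ~T = F
((P & S) xor Q) nor ~R = T nor F = F
U nor (((P & S) xor Q) nor ~R) = F nor F = T
Hence Statement 3 is true.

Count: 3.

3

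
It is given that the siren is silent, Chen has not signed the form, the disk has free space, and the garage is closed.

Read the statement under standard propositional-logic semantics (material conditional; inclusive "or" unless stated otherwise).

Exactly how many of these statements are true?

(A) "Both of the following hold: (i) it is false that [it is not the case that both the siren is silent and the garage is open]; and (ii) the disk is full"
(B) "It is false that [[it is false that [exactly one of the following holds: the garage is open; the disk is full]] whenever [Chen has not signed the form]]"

0

Let Q = "the siren is sounding" (F), N = "the garage is closed" (T), M = "the disk is full" (F), P = "Chen has signed the form" (F).

(A): In symbols: ¬(¬Q ↑ ¬N) ∧ M

¬Q = ¬F = T
¬N = ¬T = F
¬Q ↑ ¬N = T ↑ F = T
¬(¬Q ↑ ¬N) = ¬T = F
¬(¬Q ↑ ¬N) ∧ M = F ∧ F = F
Hence (A) is false.

(B): In symbols: ¬(¬P → ¬(¬N ⊕ M))

¬P = ¬F = T
¬N = ¬T = F
¬N ⊕ M = F ⊕ F = F
¬(¬N ⊕ M) = ¬F = T
¬P → ¬(¬N ⊕ M) = T → T = T
¬(¬P → ¬(¬N ⊕ M)) = ¬T = F
Hence (B) is false.

0 of the 2 statements are true (none).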